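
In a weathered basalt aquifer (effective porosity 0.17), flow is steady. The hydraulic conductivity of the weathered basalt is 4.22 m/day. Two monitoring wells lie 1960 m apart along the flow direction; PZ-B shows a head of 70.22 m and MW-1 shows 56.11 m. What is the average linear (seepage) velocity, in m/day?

0.179

Hydraulic gradient i = (70.22 − 56.11) / 1960 = 14.11 / 1960 = 0.007199.
Darcy flux q = K · i = 4.220 × 0.007199 = 0.03038 m/day.
Seepage velocity v = q / n_e = 0.03038 / 0.17 = 0.1787 m/day.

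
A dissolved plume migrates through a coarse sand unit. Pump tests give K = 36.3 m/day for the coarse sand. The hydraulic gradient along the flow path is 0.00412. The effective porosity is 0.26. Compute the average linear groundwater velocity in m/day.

Hydraulic gradient i = 0.00412.
Darcy flux q = K · i = 36.30 × 0.004120 = 0.1496 m/day.
Seepage velocity v = q / n_e = 0.1496 / 0.26 = 0.5752 m/day.

0.575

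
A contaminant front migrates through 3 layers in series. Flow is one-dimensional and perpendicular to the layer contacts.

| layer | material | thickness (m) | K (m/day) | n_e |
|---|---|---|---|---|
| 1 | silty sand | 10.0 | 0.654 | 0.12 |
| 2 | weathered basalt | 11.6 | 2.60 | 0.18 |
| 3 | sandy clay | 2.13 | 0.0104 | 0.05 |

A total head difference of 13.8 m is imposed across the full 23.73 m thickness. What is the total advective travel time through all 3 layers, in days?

With flow normal to the layers, continuity requires the same specific discharge q through every layer.
Σ(b_i/K_i) = 10.0/0.654 + 11.6/2.60 + 2.13/0.0104 = 224.6 d.
q = Δh / Σ(b_i/K_i) = 13.8 / 224.6 = 0.06145 m/day.
In each layer the seepage velocity is v_i = q/n_i, so the layer transit time is t_i = b_i·n_i / q:
  layer 1 (silty sand): t_1 = 10.0 × 0.12 / 0.06145 = 19.53 d
  layer 2 (weathered basalt): t_2 = 11.6 × 0.18 / 0.06145 = 33.98 d
  layer 3 (sandy clay): t_3 = 2.13 × 0.05 / 0.06145 = 1.733 d
Total t = Σ t_i = 55.24 days.

55.2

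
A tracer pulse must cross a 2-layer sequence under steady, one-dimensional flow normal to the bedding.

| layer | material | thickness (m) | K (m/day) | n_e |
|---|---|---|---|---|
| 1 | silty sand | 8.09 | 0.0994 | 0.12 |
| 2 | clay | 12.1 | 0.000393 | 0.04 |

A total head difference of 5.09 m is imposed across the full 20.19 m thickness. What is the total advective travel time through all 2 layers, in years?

With flow normal to the layers, continuity requires the same specific discharge q through every layer.
Σ(b_i/K_i) = 8.09/0.0994 + 12.1/0.000393 = 30870 d.
q = Δh / Σ(b_i/K_i) = 5.09 / 30870 = 0.0001649 m/day.
In each layer the seepage velocity is v_i = q/n_i, so the layer transit time is t_i = b_i·n_i / q:
  layer 1 (silty sand): t_1 = 8.09 × 0.12 / 0.0001649 = 5888 d
  layer 2 (clay): t_2 = 12.1 × 0.04 / 0.0001649 = 2935 d
Total t = Σ t_i = 8823 days = 24.16 years.

24.2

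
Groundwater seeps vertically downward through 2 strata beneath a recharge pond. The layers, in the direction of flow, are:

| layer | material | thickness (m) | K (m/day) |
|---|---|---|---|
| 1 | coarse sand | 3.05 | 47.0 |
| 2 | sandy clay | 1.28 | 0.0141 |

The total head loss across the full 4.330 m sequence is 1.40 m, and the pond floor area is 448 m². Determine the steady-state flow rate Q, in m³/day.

Flow is perpendicular to layering, so the layers act in series and the equivalent K is the thickness-weighted harmonic mean.
Total thickness L = 3.05 + 1.28 = 4.330 m.
Σ(b_i/K_i) = 3.05/47.0 + 1.28/0.0141 = 90.85 d.
K_eq = L / Σ(b_i/K_i) = 4.330 / 90.85 = 0.04766 m/day.
Q = K_eq · A · (Δh/L) = 0.04766 × 448 × (1.40/4.330) = 6.904 m³/day.

6.90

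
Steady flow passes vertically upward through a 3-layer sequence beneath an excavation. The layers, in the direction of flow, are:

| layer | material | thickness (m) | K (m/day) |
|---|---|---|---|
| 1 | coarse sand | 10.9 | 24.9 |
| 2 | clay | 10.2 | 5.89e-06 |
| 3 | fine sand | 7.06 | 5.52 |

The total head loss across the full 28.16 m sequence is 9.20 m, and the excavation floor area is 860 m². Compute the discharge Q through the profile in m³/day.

0.00457

Flow is perpendicular to layering, so the layers act in series and the equivalent K is the thickness-weighted harmonic mean.
Total thickness L = 10.9 + 10.2 + 7.06 = 28.16 m.
Σ(b_i/K_i) = 10.9/24.9 + 10.2/5.89e-06 + 7.06/5.52 = 1.732e+06 d.
K_eq = L / Σ(b_i/K_i) = 28.16 / 1.732e+06 = 1.626e-05 m/day.
Q = K_eq · A · (Δh/L) = 1.626e-05 × 860 × (9.20/28.16) = 0.004569 m³/day.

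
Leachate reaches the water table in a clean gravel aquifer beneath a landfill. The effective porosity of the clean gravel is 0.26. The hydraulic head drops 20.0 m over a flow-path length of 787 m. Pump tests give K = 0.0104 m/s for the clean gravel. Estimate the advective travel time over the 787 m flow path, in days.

8.96

Convert K: 0.0104 m/s × 86400 = 898.6 m/day.
Hydraulic gradient i = Δh / L = 20.0 / 787 = 0.02541.
Darcy flux q = K · i = 898.6 × 0.02541 = 22.84 m/day.
Seepage velocity v = q / n_e = 22.84 / 0.26 = 87.83 m/day.
Travel time t = L / v = 787 / 87.83 = 8.961 days.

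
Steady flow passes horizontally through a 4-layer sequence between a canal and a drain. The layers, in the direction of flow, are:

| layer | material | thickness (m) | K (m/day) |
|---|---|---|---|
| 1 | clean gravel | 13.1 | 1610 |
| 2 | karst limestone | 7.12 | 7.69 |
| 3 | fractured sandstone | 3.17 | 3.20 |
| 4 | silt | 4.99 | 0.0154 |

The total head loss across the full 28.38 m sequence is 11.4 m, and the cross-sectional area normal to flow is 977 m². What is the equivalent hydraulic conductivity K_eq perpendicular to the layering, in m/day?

Flow is perpendicular to layering, so the layers act in series and the equivalent K is the thickness-weighted harmonic mean.
Total thickness L = 13.1 + 7.12 + 3.17 + 4.99 = 28.38 m.
Σ(b_i/K_i) = 13.1/1610 + 7.12/7.69 + 3.17/3.20 + 4.99/0.0154 = 326.0 d.
K_eq = L / Σ(b_i/K_i) = 28.38 / 326.0 = 0.08707 m/day.

0.0871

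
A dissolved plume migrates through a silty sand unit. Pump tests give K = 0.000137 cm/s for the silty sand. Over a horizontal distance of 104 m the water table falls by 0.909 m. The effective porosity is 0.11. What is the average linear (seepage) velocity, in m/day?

0.00941

Convert K: 0.000137 cm/s × 864 = 0.1184 m/day.
Hydraulic gradient i = Δh / L = 0.909 / 104 = 0.008740.
Darcy flux q = K · i = 0.1184 × 0.008740 = 0.001035 m/day.
Seepage velocity v = q / n_e = 0.001035 / 0.11 = 0.009405 m/day.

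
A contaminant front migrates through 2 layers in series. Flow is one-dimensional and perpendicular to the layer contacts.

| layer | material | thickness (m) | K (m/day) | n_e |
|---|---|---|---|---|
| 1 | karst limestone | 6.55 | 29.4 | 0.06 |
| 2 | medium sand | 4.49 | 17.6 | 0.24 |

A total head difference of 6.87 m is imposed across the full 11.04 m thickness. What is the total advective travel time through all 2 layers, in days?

0.102

With flow normal to the layers, continuity requires the same specific discharge q through every layer.
Σ(b_i/K_i) = 6.55/29.4 + 4.49/17.6 = 0.4779 d.
q = Δh / Σ(b_i/K_i) = 6.87 / 0.4779 = 14.38 m/day.
In each layer the seepage velocity is v_i = q/n_i, so the layer transit time is t_i = b_i·n_i / q:
  layer 1 (karst limestone): t_1 = 6.55 × 0.06 / 14.38 = 0.02734 d
  layer 2 (medium sand): t_2 = 4.49 × 0.24 / 14.38 = 0.07496 d
Total t = Σ t_i = 0.1023 days.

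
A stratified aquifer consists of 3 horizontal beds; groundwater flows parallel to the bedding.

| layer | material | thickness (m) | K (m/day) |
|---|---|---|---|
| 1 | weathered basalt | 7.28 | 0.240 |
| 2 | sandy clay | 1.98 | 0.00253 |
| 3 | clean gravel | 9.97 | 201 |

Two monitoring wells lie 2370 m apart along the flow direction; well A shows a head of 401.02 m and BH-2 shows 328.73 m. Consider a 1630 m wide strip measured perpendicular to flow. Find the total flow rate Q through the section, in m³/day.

Flow is parallel to layering, so each bed carries its own Darcy discharge and the transmissivities add.
Σ(K_i·b_i) = 0.240×7.28 + 0.00253×1.98 + 201×9.97 = 2006 m²/day.
Hydraulic gradient i = (401.02 − 328.73) / 2370 = 72.29 / 2370 = 0.03050.
Q = Σ(K_i·b_i) · W · i = 2006 × 1630 × 0.03050 = 99721 m³/day.

99700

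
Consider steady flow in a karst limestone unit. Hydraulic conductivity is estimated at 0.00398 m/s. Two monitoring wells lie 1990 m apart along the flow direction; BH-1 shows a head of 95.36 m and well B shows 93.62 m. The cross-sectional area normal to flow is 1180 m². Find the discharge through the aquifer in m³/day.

355

Convert K: 0.00398 m/s × 86400 = 343.9 m/day.
Hydraulic gradient i = (95.36 − 93.62) / 1990 = 1.74 / 1990 = 0.0008744.
Darcy's law: Q = K · A · i = 343.9 × 1180 × 0.0008744 = 354.8 m³/day.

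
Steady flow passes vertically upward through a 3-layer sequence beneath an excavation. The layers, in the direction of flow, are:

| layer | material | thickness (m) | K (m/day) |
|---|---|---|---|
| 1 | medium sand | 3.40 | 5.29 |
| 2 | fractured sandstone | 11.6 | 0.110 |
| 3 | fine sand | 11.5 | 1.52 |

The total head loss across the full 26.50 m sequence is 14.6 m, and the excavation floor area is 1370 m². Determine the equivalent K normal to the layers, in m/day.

Flow is perpendicular to layering, so the layers act in series and the equivalent K is the thickness-weighted harmonic mean.
Total thickness L = 3.40 + 11.6 + 11.5 = 26.50 m.
Σ(b_i/K_i) = 3.40/5.29 + 11.6/0.110 + 11.5/1.52 = 113.7 d.
K_eq = L / Σ(b_i/K_i) = 26.50 / 113.7 = 0.2331 m/day.

0.233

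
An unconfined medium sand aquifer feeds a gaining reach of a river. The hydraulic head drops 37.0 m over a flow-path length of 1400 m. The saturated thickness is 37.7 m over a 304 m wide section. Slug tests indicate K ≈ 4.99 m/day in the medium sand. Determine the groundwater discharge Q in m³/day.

1510

Cross-sectional area A = 304 × 37.7 = 11461 m².
Hydraulic gradient i = Δh / L = 37.0 / 1400 = 0.02643.
Darcy's law: Q = K · A · i = 4.990 × 11461 × 0.02643 = 1511 m³/day.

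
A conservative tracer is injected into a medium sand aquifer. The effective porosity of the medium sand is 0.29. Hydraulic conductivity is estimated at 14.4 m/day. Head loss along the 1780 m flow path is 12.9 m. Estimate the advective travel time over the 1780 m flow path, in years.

13.5

Hydraulic gradient i = Δh / L = 12.9 / 1780 = 0.007247.
Darcy flux q = K · i = 14.40 × 0.007247 = 0.1044 m/day.
Seepage velocity v = q / n_e = 0.1044 / 0.29 = 0.3599 m/day.
Travel time t = L / v = 1780 / 0.3599 = 4946 days = 13.54 years.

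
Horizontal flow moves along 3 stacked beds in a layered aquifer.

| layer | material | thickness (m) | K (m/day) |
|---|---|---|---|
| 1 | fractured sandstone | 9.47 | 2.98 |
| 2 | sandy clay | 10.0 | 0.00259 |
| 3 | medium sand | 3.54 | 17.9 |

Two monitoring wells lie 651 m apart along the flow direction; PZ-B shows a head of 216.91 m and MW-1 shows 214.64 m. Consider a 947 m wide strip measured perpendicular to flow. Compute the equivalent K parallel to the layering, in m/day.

Flow is parallel to layering, so each bed carries its own Darcy discharge and the transmissivities add.
Σ(K_i·b_i) = 2.98×9.47 + 0.00259×10.0 + 17.9×3.54 = 91.61 m²/day.
Total thickness b = 23.01 m, so K_eq = Σ(K_i·b_i)/b = 3.981 m/day.

3.98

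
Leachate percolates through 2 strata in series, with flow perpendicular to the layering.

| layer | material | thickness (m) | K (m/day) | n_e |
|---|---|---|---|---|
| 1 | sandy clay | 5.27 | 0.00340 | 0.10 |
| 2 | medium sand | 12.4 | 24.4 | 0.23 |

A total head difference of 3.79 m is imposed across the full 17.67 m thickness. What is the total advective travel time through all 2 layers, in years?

3.78

With flow normal to the layers, continuity requires the same specific discharge q through every layer.
Σ(b_i/K_i) = 5.27/0.00340 + 12.4/24.4 = 1551 d.
q = Δh / Σ(b_i/K_i) = 3.79 / 1551 = 0.002444 m/day.
In each layer the seepage velocity is v_i = q/n_i, so the layer transit time is t_i = b_i·n_i / q:
  layer 1 (sandy clay): t_1 = 5.27 × 0.10 / 0.002444 = 215.6 d
  layer 2 (medium sand): t_2 = 12.4 × 0.23 / 0.002444 = 1167 d
Total t = Σ t_i = 1382 days = 3.785 years.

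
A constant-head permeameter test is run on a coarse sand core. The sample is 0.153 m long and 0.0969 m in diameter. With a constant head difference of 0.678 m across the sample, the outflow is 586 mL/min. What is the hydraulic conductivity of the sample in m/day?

25.8

Cross-sectional area A = π·(d/2)² = π × (0.0969/2)² = 0.007375 m².
Convert discharge: 586 mL/min = 9.767e-06 m³/s.
Darcy's law rearranged: K = Q·L / (A·Δh) = 9.767e-06 × 0.153 / (0.007375 × 0.678) = 0.0002989 m/s = 25.82 m/day.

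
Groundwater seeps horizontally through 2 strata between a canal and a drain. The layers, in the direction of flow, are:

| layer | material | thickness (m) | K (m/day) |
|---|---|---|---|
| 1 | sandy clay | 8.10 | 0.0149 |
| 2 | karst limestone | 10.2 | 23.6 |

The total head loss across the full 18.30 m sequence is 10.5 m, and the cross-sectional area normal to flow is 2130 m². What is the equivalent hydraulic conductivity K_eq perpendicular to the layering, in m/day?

0.0336

Flow is perpendicular to layering, so the layers act in series and the equivalent K is the thickness-weighted harmonic mean.
Total thickness L = 8.10 + 10.2 = 18.30 m.
Σ(b_i/K_i) = 8.10/0.0149 + 10.2/23.6 = 544.1 d.
K_eq = L / Σ(b_i/K_i) = 18.30 / 544.1 = 0.03364 m/day.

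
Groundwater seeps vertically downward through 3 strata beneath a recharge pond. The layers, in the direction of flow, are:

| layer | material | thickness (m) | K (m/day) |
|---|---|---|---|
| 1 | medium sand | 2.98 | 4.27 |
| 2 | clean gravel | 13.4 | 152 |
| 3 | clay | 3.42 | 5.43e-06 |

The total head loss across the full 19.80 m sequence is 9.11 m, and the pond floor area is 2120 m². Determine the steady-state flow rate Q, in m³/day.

0.0307

Flow is perpendicular to layering, so the layers act in series and the equivalent K is the thickness-weighted harmonic mean.
Total thickness L = 2.98 + 13.4 + 3.42 = 19.80 m.
Σ(b_i/K_i) = 2.98/4.27 + 13.4/152 + 3.42/5.43e-06 = 6.298e+05 d.
K_eq = L / Σ(b_i/K_i) = 19.80 / 6.298e+05 = 3.144e-05 m/day.
Q = K_eq · A · (Δh/L) = 3.144e-05 × 2120 × (9.11/19.80) = 0.03066 m³/day.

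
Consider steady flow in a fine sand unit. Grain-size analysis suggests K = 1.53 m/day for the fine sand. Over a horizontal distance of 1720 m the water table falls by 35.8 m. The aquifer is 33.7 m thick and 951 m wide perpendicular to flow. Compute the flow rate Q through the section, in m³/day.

Cross-sectional area A = 951 × 33.7 = 32049 m².
Hydraulic gradient i = Δh / L = 35.8 / 1720 = 0.02081.
Darcy's law: Q = K · A · i = 1.530 × 32049 × 0.02081 = 1021 m³/day.

1020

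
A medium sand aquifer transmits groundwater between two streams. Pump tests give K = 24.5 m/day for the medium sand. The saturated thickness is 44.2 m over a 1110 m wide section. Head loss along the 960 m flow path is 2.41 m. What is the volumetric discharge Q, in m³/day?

3020

Cross-sectional area A = 1110 × 44.2 = 49062 m².
Hydraulic gradient i = Δh / L = 2.41 / 960 = 0.002510.
Darcy's law: Q = K · A · i = 24.50 × 49062 × 0.002510 = 3018 m³/day.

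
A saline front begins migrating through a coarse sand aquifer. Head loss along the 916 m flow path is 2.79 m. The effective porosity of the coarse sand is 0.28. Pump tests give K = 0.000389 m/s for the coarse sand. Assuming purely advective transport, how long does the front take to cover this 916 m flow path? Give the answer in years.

6.86

Convert K: 0.000389 m/s × 86400 = 33.61 m/day.
Hydraulic gradient i = Δh / L = 2.79 / 916 = 0.003046.
Darcy flux q = K · i = 33.61 × 0.003046 = 0.1024 m/day.
Seepage velocity v = q / n_e = 0.1024 / 0.28 = 0.3656 m/day.
Travel time t = L / v = 916 / 0.3656 = 2505 days = 6.859 years.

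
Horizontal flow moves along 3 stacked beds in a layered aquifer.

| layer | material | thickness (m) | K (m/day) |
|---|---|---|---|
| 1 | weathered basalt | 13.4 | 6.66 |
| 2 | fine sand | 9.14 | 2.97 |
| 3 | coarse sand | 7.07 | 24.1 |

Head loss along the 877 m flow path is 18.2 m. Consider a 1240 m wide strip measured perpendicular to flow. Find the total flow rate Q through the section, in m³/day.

Flow is parallel to layering, so each bed carries its own Darcy discharge and the transmissivities add.
Σ(K_i·b_i) = 6.66×13.4 + 2.97×9.14 + 24.1×7.07 = 286.8 m²/day.
Hydraulic gradient i = Δh / L = 18.2 / 877 = 0.02075.
Q = Σ(K_i·b_i) · W · i = 286.8 × 1240 × 0.02075 = 7380 m³/day.

7380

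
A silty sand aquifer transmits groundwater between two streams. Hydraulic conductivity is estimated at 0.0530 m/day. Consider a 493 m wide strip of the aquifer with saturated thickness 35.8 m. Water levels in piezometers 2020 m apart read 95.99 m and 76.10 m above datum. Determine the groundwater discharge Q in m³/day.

Cross-sectional area A = 493 × 35.8 = 17649 m².
Hydraulic gradient i = (95.99 − 76.10) / 2020 = 19.89 / 2020 = 0.009847.
Darcy's law: Q = K · A · i = 0.05300 × 17649 × 0.009847 = 9.211 m³/day.

9.21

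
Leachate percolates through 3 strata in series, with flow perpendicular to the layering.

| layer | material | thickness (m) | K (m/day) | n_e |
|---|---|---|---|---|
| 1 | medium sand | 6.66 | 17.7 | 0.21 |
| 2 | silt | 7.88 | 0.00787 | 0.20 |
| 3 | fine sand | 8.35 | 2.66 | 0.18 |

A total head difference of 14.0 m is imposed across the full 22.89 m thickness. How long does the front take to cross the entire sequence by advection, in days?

With flow normal to the layers, continuity requires the same specific discharge q through every layer.
Σ(b_i/K_i) = 6.66/17.7 + 7.88/0.00787 + 8.35/2.66 = 1005 d.
q = Δh / Σ(b_i/K_i) = 14.0 / 1005 = 0.01393 m/day.
In each layer the seepage velocity is v_i = q/n_i, so the layer transit time is t_i = b_i·n_i / q:
  layer 1 (medium sand): t_1 = 6.66 × 0.21 / 0.01393 = 100.4 d
  layer 2 (silt): t_2 = 7.88 × 0.20 / 0.01393 = 113.1 d
  layer 3 (fine sand): t_3 = 8.35 × 0.18 / 0.01393 = 107.9 d
Total t = Σ t_i = 321.4 days.

321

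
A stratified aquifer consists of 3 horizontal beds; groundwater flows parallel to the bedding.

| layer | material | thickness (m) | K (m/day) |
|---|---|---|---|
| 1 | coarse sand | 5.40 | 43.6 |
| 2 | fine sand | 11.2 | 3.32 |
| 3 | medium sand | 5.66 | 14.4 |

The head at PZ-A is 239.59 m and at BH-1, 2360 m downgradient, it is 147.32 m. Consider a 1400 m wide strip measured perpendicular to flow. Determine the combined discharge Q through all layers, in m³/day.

Flow is parallel to layering, so each bed carries its own Darcy discharge and the transmissivities add.
Σ(K_i·b_i) = 43.6×5.40 + 3.32×11.2 + 14.4×5.66 = 354.1 m²/day.
Hydraulic gradient i = (239.59 − 147.32) / 2360 = 92.27 / 2360 = 0.03910.
Q = Σ(K_i·b_i) · W · i = 354.1 × 1400 × 0.03910 = 19384 m³/day.

19400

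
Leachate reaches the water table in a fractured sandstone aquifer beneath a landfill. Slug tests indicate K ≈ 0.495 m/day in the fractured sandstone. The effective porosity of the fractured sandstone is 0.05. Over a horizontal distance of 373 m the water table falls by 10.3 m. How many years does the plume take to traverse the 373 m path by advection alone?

3.74

Hydraulic gradient i = Δh / L = 10.3 / 373 = 0.02761.
Darcy flux q = K · i = 0.4950 × 0.02761 = 0.01367 m/day.
Seepage velocity v = q / n_e = 0.01367 / 0.05 = 0.2734 m/day.
Travel time t = L / v = 373 / 0.2734 = 1364 days = 3.736 years.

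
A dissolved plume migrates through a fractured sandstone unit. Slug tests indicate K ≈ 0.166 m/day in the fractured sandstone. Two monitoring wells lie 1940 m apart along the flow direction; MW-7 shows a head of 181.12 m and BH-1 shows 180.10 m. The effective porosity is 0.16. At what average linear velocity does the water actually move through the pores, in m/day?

0.000545

Hydraulic gradient i = (181.12 − 180.10) / 1940 = 1.02 / 1940 = 0.0005258.
Darcy flux q = K · i = 0.1660 × 0.0005258 = 8.728e-05 m/day.
Seepage velocity v = q / n_e = 8.728e-05 / 0.16 = 0.0005455 m/day.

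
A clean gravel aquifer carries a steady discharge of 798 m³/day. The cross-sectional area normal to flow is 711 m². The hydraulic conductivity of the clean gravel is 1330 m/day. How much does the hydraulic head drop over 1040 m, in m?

From Q = K·A·i, i = Q / (K·A) = 798 / (1330 × 711.0) = 0.0008439.
Head loss Δh = i · L = 0.0008439 × 1040 = 0.8776 m.

0.878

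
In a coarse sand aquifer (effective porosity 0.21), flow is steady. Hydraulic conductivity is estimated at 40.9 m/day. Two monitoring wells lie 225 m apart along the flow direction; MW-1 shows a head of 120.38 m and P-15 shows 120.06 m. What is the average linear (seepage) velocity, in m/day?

0.277

Hydraulic gradient i = (120.38 − 120.06) / 225 = 0.32 / 225 = 0.001422.
Darcy flux q = K · i = 40.90 × 0.001422 = 0.05817 m/day.
Seepage velocity v = q / n_e = 0.05817 / 0.21 = 0.2770 m/day.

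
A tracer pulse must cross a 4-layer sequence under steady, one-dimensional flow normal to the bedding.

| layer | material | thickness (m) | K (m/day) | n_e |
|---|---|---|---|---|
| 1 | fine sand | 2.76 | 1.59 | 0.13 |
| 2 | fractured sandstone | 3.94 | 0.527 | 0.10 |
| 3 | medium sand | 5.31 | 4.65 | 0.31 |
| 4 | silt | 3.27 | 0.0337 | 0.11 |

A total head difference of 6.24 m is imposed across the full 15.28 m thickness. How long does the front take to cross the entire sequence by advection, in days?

47.5

With flow normal to the layers, continuity requires the same specific discharge q through every layer.
Σ(b_i/K_i) = 2.76/1.59 + 3.94/0.527 + 5.31/4.65 + 3.27/0.0337 = 107.4 d.
q = Δh / Σ(b_i/K_i) = 6.24 / 107.4 = 0.05811 m/day.
In each layer the seepage velocity is v_i = q/n_i, so the layer transit time is t_i = b_i·n_i / q:
  layer 1 (fine sand): t_1 = 2.76 × 0.13 / 0.05811 = 6.175 d
  layer 2 (fractured sandstone): t_2 = 3.94 × 0.10 / 0.05811 = 6.781 d
  layer 3 (medium sand): t_3 = 5.31 × 0.31 / 0.05811 = 28.33 d
  layer 4 (silt): t_4 = 3.27 × 0.11 / 0.05811 = 6.190 d
Total t = Σ t_i = 47.47 days.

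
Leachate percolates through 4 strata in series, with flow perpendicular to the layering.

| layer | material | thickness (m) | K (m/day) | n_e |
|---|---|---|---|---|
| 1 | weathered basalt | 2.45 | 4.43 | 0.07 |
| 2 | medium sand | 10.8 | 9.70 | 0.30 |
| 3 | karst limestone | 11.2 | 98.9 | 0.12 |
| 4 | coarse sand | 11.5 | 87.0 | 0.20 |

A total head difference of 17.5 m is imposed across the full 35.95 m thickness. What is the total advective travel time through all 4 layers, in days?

0.771

With flow normal to the layers, continuity requires the same specific discharge q through every layer.
Σ(b_i/K_i) = 2.45/4.43 + 10.8/9.70 + 11.2/98.9 + 11.5/87.0 = 1.912 d.
q = Δh / Σ(b_i/K_i) = 17.5 / 1.912 = 9.153 m/day.
In each layer the seepage velocity is v_i = q/n_i, so the layer transit time is t_i = b_i·n_i / q:
  layer 1 (weathered basalt): t_1 = 2.45 × 0.07 / 9.153 = 0.01874 d
  layer 2 (medium sand): t_2 = 10.8 × 0.30 / 9.153 = 0.3540 d
  layer 3 (karst limestone): t_3 = 11.2 × 0.12 / 9.153 = 0.1468 d
  layer 4 (coarse sand): t_4 = 11.5 × 0.20 / 9.153 = 0.2513 d
Total t = Σ t_i = 0.7708 days.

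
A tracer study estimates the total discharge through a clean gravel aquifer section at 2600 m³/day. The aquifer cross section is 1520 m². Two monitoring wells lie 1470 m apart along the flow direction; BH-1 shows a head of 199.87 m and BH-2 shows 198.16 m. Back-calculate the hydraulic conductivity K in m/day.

Hydraulic gradient i = (199.87 − 198.16) / 1470 = 1.71 / 1470 = 0.001163.
From Q = K·A·i, K = Q / (A·i) = 2600 / (1520 × 0.001163) = 1470 m/day.

1470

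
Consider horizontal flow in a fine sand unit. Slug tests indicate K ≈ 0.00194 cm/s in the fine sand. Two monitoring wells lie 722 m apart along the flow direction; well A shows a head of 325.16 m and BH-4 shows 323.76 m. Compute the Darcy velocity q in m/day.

0.00325

Convert K: 0.00194 cm/s × 864 = 1.676 m/day.
Hydraulic gradient i = (325.16 − 323.76) / 722 = 1.4 / 722 = 0.001939.
Specific discharge q = K · i = 1.676 × 0.001939 = 0.003250 m/day.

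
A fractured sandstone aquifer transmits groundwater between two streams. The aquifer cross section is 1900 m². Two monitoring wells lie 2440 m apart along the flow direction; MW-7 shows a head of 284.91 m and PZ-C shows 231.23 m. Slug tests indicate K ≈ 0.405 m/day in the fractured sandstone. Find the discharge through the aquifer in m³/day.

Hydraulic gradient i = (284.91 − 231.23) / 2440 = 53.68 / 2440 = 0.02200.
Darcy's law: Q = K · A · i = 0.4050 × 1900 × 0.02200 = 16.93 m³/day.

16.9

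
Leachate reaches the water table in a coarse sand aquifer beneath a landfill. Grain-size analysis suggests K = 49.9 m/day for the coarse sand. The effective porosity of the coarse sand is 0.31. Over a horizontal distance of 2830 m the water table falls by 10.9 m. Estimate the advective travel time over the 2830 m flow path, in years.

Hydraulic gradient i = Δh / L = 10.9 / 2830 = 0.003852.
Darcy flux q = K · i = 49.90 × 0.003852 = 0.1922 m/day.
Seepage velocity v = q / n_e = 0.1922 / 0.31 = 0.6200 m/day.
Travel time t = L / v = 2830 / 0.6200 = 4565 days = 12.50 years.

12.5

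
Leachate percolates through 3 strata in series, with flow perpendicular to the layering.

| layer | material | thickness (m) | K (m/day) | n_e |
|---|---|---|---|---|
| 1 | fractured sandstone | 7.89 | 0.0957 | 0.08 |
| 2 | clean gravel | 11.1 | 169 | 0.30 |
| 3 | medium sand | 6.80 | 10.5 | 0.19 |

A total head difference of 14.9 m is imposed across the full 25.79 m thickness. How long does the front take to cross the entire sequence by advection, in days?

29.3

With flow normal to the layers, continuity requires the same specific discharge q through every layer.
Σ(b_i/K_i) = 7.89/0.0957 + 11.1/169 + 6.80/10.5 = 83.16 d.
q = Δh / Σ(b_i/K_i) = 14.9 / 83.16 = 0.1792 m/day.
In each layer the seepage velocity is v_i = q/n_i, so the layer transit time is t_i = b_i·n_i / q:
  layer 1 (fractured sandstone): t_1 = 7.89 × 0.08 / 0.1792 = 3.523 d
  layer 2 (clean gravel): t_2 = 11.1 × 0.30 / 0.1792 = 18.59 d
  layer 3 (medium sand): t_3 = 6.80 × 0.19 / 0.1792 = 7.211 d
Total t = Σ t_i = 29.32 days.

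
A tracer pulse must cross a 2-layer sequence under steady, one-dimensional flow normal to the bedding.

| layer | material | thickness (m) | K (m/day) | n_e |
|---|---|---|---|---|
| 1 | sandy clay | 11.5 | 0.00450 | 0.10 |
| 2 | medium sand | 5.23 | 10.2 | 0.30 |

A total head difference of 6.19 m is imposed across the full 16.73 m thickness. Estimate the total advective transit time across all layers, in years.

3.07

With flow normal to the layers, continuity requires the same specific discharge q through every layer.
Σ(b_i/K_i) = 11.5/0.00450 + 5.23/10.2 = 2556 d.
q = Δh / Σ(b_i/K_i) = 6.19 / 2556 = 0.002422 m/day.
In each layer the seepage velocity is v_i = q/n_i, so the layer transit time is t_i = b_i·n_i / q:
  layer 1 (sandy clay): t_1 = 11.5 × 0.10 / 0.002422 = 474.9 d
  layer 2 (medium sand): t_2 = 5.23 × 0.30 / 0.002422 = 647.9 d
Total t = Σ t_i = 1123 days = 3.074 years.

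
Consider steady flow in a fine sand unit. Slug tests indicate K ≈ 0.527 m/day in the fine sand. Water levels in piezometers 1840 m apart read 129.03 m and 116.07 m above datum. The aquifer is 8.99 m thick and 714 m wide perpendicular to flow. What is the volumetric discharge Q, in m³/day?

Cross-sectional area A = 714 × 8.99 = 6419 m².
Hydraulic gradient i = (129.03 − 116.07) / 1840 = 12.96 / 1840 = 0.007043.
Darcy's law: Q = K · A · i = 0.5270 × 6419 × 0.007043 = 23.83 m³/day.

23.8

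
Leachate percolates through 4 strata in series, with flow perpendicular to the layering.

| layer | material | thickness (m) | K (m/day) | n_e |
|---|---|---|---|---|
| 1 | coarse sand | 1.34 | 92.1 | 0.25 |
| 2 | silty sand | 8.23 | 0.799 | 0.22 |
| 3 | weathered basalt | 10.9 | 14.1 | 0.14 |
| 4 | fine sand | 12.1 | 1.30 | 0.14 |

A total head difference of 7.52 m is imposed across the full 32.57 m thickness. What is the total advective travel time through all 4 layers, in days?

14.6

With flow normal to the layers, continuity requires the same specific discharge q through every layer.
Σ(b_i/K_i) = 1.34/92.1 + 8.23/0.799 + 10.9/14.1 + 12.1/1.30 = 20.40 d.
q = Δh / Σ(b_i/K_i) = 7.52 / 20.40 = 0.3687 m/day.
In each layer the seepage velocity is v_i = q/n_i, so the layer transit time is t_i = b_i·n_i / q:
  layer 1 (coarse sand): t_1 = 1.34 × 0.25 / 0.3687 = 0.9086 d
  layer 2 (silty sand): t_2 = 8.23 × 0.22 / 0.3687 = 4.911 d
  layer 3 (weathered basalt): t_3 = 10.9 × 0.14 / 0.3687 = 4.139 d
  layer 4 (fine sand): t_4 = 12.1 × 0.14 / 0.3687 = 4.594 d
Total t = Σ t_i = 14.55 days.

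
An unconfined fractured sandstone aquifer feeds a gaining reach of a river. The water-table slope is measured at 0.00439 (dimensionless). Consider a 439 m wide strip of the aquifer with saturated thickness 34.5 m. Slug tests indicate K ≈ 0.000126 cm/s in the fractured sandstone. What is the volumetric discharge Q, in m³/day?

7.24

Convert K: 0.000126 cm/s × 864 = 0.1089 m/day.
Cross-sectional area A = 439 × 34.5 = 15146 m².
Hydraulic gradient i = 0.00439.
Darcy's law: Q = K · A · i = 0.1089 × 15146 × 0.004390 = 7.238 m³/day.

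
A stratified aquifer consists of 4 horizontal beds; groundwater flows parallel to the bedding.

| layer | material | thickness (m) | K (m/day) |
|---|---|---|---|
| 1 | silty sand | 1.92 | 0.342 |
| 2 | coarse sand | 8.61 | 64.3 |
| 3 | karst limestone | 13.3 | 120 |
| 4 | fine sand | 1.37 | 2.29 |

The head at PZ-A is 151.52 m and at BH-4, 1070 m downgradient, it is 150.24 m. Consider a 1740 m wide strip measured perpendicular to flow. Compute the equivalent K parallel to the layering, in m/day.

85.5

Flow is parallel to layering, so each bed carries its own Darcy discharge and the transmissivities add.
Σ(K_i·b_i) = 0.342×1.92 + 64.3×8.61 + 120×13.3 + 2.29×1.37 = 2153 m²/day.
Total thickness b = 25.20 m, so K_eq = Σ(K_i·b_i)/b = 85.45 m/day.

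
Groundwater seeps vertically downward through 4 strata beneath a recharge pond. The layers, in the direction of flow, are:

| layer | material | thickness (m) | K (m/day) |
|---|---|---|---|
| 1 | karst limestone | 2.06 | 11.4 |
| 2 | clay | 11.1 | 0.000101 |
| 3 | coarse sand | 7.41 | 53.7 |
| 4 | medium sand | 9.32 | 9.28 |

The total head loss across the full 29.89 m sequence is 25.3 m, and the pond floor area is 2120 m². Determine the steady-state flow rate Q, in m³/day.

Flow is perpendicular to layering, so the layers act in series and the equivalent K is the thickness-weighted harmonic mean.
Total thickness L = 2.06 + 11.1 + 7.41 + 9.32 = 29.89 m.
Σ(b_i/K_i) = 2.06/11.4 + 11.1/0.000101 + 7.41/53.7 + 9.32/9.28 = 1.099e+05 d.
K_eq = L / Σ(b_i/K_i) = 29.89 / 1.099e+05 = 0.0002720 m/day.
Q = K_eq · A · (Δh/L) = 0.0002720 × 2120 × (25.3/29.89) = 0.4880 m³/day.

0.488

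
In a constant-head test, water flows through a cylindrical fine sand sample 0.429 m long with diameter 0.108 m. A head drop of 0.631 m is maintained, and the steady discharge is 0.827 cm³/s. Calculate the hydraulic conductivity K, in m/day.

5.30

Cross-sectional area A = π·(d/2)² = π × (0.108/2)² = 0.009161 m².
Convert discharge: 0.827 cm³/s = 8.270e-07 m³/s.
Darcy's law rearranged: K = Q·L / (A·Δh) = 8.270e-07 × 0.429 / (0.009161 × 0.631) = 6.138e-05 m/s = 5.303 m/day.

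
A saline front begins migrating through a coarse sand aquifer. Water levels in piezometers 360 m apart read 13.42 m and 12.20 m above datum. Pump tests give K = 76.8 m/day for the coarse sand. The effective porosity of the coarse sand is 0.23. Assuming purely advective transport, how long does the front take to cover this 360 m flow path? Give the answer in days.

Hydraulic gradient i = (13.42 − 12.20) / 360 = 1.22 / 360 = 0.003389.
Darcy flux q = K · i = 76.80 × 0.003389 = 0.2603 m/day.
Seepage velocity v = q / n_e = 0.2603 / 0.23 = 1.132 m/day.
Travel time t = L / v = 360 / 1.132 = 318.1 days.

318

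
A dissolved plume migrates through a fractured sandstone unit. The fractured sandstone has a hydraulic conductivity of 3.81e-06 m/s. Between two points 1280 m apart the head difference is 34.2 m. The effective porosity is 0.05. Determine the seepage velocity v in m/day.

Convert K: 3.81e-06 m/s × 86400 = 0.3292 m/day.
Hydraulic gradient i = Δh / L = 34.2 / 1280 = 0.02672.
Darcy flux q = K · i = 0.3292 × 0.02672 = 0.008795 m/day.
Seepage velocity v = q / n_e = 0.008795 / 0.05 = 0.1759 m/day.

0.176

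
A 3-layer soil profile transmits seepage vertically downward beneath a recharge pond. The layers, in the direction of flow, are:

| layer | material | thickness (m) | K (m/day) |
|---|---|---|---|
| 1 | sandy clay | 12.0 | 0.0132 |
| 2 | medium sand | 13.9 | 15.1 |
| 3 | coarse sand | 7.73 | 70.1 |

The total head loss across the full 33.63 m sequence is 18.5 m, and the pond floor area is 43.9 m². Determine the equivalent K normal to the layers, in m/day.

0.0370

Flow is perpendicular to layering, so the layers act in series and the equivalent K is the thickness-weighted harmonic mean.
Total thickness L = 12.0 + 13.9 + 7.73 = 33.63 m.
Σ(b_i/K_i) = 12.0/0.0132 + 13.9/15.1 + 7.73/70.1 = 910.1 d.
K_eq = L / Σ(b_i/K_i) = 33.63 / 910.1 = 0.03695 m/day.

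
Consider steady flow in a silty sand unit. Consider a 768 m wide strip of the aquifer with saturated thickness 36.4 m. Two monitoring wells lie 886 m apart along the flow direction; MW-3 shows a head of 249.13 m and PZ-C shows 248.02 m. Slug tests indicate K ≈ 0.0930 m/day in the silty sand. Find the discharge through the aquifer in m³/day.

3.26

Cross-sectional area A = 768 × 36.4 = 27955 m².
Hydraulic gradient i = (249.13 − 248.02) / 886 = 1.11 / 886 = 0.001253.
Darcy's law: Q = K · A · i = 0.09300 × 27955 × 0.001253 = 3.257 m³/day.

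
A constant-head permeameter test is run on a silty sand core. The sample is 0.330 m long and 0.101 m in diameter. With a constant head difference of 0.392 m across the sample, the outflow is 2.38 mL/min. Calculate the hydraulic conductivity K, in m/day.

Cross-sectional area A = π·(d/2)² = π × (0.101/2)² = 0.008012 m².
Convert discharge: 2.38 mL/min = 3.967e-08 m³/s.
Darcy's law rearranged: K = Q·L / (A·Δh) = 3.967e-08 × 0.330 / (0.008012 × 0.392) = 4.168e-06 m/s = 0.3601 m/day.

0.360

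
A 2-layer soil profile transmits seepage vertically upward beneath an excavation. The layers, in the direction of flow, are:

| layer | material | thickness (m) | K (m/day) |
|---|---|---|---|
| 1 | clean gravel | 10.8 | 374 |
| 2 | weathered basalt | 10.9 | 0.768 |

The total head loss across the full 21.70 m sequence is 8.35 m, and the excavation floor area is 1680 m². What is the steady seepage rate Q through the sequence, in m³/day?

Flow is perpendicular to layering, so the layers act in series and the equivalent K is the thickness-weighted harmonic mean.
Total thickness L = 10.8 + 10.9 = 21.70 m.
Σ(b_i/K_i) = 10.8/374 + 10.9/0.768 = 14.22 d.
K_eq = L / Σ(b_i/K_i) = 21.70 / 14.22 = 1.526 m/day.
Q = K_eq · A · (Δh/L) = 1.526 × 1680 × (8.35/21.70) = 986.4 m³/day.

986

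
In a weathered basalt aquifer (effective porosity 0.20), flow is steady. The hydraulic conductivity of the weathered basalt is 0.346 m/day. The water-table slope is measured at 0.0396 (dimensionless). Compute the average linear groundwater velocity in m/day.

Hydraulic gradient i = 0.0396.
Darcy flux q = K · i = 0.3460 × 0.03960 = 0.01370 m/day.
Seepage velocity v = q / n_e = 0.01370 / 0.20 = 0.06851 m/day.

0.0685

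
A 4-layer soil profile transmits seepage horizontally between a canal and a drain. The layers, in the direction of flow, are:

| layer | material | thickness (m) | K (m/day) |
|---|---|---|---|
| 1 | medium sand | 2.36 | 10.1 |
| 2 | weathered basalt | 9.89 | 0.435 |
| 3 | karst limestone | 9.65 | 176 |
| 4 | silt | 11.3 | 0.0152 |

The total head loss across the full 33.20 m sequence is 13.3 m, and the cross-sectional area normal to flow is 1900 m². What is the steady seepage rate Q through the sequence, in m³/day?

33.0

Flow is perpendicular to layering, so the layers act in series and the equivalent K is the thickness-weighted harmonic mean.
Total thickness L = 2.36 + 9.89 + 9.65 + 11.3 = 33.20 m.
Σ(b_i/K_i) = 2.36/10.1 + 9.89/0.435 + 9.65/176 + 11.3/0.0152 = 766.4 d.
K_eq = L / Σ(b_i/K_i) = 33.20 / 766.4 = 0.04332 m/day.
Q = K_eq · A · (Δh/L) = 0.04332 × 1900 × (13.3/33.20) = 32.97 m³/day.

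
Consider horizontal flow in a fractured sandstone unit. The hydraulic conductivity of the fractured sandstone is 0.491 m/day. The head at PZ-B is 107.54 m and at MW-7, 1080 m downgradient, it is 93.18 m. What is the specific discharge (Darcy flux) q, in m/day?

0.00653

Hydraulic gradient i = (107.54 − 93.18) / 1080 = 14.36 / 1080 = 0.01330.
Specific discharge q = K · i = 0.4910 × 0.01330 = 0.006528 m/day.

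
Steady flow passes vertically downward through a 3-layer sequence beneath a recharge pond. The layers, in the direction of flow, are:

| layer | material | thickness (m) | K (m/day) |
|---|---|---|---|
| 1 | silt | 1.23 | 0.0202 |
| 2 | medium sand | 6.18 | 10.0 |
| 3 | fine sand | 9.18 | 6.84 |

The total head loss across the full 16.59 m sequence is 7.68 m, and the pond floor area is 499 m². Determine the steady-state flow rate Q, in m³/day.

61.0

Flow is perpendicular to layering, so the layers act in series and the equivalent K is the thickness-weighted harmonic mean.
Total thickness L = 1.23 + 6.18 + 9.18 = 16.59 m.
Σ(b_i/K_i) = 1.23/0.0202 + 6.18/10.0 + 9.18/6.84 = 62.85 d.
K_eq = L / Σ(b_i/K_i) = 16.59 / 62.85 = 0.2640 m/day.
Q = K_eq · A · (Δh/L) = 0.2640 × 499 × (7.68/16.59) = 60.97 m³/day.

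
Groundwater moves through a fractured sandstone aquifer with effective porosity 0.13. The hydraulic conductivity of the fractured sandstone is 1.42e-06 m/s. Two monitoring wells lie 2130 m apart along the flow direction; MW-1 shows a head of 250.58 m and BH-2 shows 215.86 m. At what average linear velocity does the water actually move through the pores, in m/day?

0.0154

Convert K: 1.42e-06 m/s × 86400 = 0.1227 m/day.
Hydraulic gradient i = (250.58 − 215.86) / 2130 = 34.72 / 2130 = 0.01630.
Darcy flux q = K · i = 0.1227 × 0.01630 = 0.002000 m/day.
Seepage velocity v = q / n_e = 0.002000 / 0.13 = 0.01538 m/day.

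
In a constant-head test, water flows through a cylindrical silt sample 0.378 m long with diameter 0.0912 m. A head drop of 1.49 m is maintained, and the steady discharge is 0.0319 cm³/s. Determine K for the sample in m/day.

0.107

Cross-sectional area A = π·(d/2)² = π × (0.0912/2)² = 0.006533 m².
Convert discharge: 0.0319 cm³/s = 3.190e-08 m³/s.
Darcy's law rearranged: K = Q·L / (A·Δh) = 3.190e-08 × 0.378 / (0.006533 × 1.49) = 1.239e-06 m/s = 0.1070 m/day.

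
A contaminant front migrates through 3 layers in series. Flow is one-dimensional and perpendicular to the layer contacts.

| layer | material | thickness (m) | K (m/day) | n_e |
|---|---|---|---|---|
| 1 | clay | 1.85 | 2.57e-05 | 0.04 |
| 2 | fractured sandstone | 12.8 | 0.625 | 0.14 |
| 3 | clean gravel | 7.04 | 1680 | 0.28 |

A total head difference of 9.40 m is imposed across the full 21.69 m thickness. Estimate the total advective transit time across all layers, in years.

With flow normal to the layers, continuity requires the same specific discharge q through every layer.
Σ(b_i/K_i) = 1.85/2.57e-05 + 12.8/0.625 + 7.04/1680 = 72005 d.
q = Δh / Σ(b_i/K_i) = 9.40 / 72005 = 0.0001305 m/day.
In each layer the seepage velocity is v_i = q/n_i, so the layer transit time is t_i = b_i·n_i / q:
  layer 1 (clay): t_1 = 1.85 × 0.04 / 0.0001305 = 566.8 d
  layer 2 (fractured sandstone): t_2 = 12.8 × 0.14 / 0.0001305 = 13727 d
  layer 3 (clean gravel): t_3 = 7.04 × 0.28 / 0.0001305 = 15100 d
Total t = Σ t_i = 29393 days = 80.47 years.

80.5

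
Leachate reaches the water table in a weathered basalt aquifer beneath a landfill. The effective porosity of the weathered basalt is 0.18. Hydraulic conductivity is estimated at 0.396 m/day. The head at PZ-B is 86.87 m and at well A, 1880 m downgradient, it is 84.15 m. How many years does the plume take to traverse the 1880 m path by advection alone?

1620

Hydraulic gradient i = (86.87 − 84.15) / 1880 = 2.72 / 1880 = 0.001447.
Darcy flux q = K · i = 0.3960 × 0.001447 = 0.0005729 m/day.
Seepage velocity v = q / n_e = 0.0005729 / 0.18 = 0.003183 m/day.
Travel time t = L / v = 1880 / 0.003183 = 5.906e+05 days = 1617 years.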